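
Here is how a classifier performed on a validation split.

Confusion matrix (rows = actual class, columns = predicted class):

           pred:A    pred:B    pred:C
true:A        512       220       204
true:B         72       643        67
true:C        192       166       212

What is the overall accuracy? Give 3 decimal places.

0.597

Accuracy = trace / total = (512+643+212=1367) / 2288 = 1367/2288 = 0.597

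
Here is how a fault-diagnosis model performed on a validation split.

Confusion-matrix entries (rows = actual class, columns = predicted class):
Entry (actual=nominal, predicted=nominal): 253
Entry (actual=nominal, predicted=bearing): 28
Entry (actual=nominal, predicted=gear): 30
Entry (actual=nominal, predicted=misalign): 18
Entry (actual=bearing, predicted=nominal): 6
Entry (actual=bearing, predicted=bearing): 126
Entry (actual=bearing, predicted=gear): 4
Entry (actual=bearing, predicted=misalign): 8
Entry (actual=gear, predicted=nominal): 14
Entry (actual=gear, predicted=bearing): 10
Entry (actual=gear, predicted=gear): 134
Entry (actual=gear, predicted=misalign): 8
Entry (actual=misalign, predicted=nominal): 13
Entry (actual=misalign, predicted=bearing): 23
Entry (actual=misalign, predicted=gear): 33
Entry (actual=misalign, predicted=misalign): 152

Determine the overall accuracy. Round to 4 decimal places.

0.7733

Accuracy = trace / total = (253+126+134+152=665) / 860 = 665/860 = 0.7733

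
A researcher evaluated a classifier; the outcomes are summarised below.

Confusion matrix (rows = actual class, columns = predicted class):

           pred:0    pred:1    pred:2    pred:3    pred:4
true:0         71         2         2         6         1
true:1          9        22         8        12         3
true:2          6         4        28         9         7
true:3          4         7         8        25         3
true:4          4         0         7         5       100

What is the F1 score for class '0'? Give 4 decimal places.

Take TP from the diagonal, FP from the rest of the '0' prediction marginal, FN from the rest of the '0' actual marginal.
F1 score = 2·TP/(2·TP+FP+FN).
0: TP=71, FP=9+6+4+4=23, FN=2+2+6+1=11 → 142/176 = 0.80682

0.8068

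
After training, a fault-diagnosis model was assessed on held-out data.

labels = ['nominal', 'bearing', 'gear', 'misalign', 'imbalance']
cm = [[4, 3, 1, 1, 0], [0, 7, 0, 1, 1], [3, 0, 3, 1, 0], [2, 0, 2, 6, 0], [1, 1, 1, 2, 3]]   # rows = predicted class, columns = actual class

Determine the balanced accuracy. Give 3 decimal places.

0.552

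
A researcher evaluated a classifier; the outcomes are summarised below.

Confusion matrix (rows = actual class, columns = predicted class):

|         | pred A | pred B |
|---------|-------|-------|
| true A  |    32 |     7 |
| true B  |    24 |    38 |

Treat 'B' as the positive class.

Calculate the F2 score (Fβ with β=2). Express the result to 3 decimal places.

0.648

Fβ = (1+β²)·TP / ((1+β²)·TP + β²·FN + FP), with β²=4
= 5·38 / (5·38 + 4·24 + 7) = 0.648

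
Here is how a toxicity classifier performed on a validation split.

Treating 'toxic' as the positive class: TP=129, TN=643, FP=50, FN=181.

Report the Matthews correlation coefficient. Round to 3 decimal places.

0.415

MCC = (TP·TN − FP·FN) / √((TP+FP)(TP+FN)(TN+FP)(TN+FN))
Numerator = 129·643 − 50·181 = 73897
Denominator = √(179·310·693·824) = √31686565680 = 178007.2068
MCC = 73897 / 178007.2068 = 0.415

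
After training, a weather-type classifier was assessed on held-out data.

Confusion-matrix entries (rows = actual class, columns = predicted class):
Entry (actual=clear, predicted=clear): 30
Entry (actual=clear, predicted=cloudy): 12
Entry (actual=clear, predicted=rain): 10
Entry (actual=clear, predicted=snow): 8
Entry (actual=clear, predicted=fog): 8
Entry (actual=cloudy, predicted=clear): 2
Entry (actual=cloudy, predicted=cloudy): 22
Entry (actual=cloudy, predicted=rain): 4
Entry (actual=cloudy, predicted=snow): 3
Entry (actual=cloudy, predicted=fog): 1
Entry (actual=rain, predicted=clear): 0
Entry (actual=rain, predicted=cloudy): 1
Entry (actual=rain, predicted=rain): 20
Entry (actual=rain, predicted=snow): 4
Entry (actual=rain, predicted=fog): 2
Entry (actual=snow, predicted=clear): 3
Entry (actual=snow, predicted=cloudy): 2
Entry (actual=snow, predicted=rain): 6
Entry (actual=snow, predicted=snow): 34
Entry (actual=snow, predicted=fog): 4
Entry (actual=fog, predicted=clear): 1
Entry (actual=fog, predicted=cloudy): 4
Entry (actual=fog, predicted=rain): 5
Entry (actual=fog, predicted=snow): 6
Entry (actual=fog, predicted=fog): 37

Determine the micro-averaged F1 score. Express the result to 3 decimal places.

0.624

Micro-averaging pools counts across classes: ΣTP=143, ΣFP=86, ΣFN=86.
Micro-F1 score = 2·TP/(2·TP+FP+FN) on pooled counts = 0.624 (equals overall accuracy in single-label multiclass).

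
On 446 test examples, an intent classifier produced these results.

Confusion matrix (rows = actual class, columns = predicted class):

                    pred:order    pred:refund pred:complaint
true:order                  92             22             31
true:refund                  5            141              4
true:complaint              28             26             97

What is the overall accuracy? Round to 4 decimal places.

Accuracy = trace / total = (92+141+97=330) / 446 = 330/446 = 0.7399

0.7399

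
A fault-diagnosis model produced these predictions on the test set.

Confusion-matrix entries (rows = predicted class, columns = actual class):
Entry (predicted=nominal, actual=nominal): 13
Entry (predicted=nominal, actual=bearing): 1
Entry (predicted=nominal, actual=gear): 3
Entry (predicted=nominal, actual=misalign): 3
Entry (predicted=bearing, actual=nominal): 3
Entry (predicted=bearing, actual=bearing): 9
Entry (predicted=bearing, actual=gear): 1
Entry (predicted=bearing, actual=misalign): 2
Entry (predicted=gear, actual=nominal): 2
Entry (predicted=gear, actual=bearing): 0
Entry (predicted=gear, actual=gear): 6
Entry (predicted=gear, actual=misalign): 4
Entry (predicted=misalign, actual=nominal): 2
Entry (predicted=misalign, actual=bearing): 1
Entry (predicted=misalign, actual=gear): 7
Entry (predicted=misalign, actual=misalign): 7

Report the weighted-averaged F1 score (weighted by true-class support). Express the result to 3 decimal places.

Per-class F1 score (2·TP/(2·TP+FP+FN)):
  nominal: TP=13, FP=1+3+3=7, FN=3+2+2=7 → 26/40 = 0.6500
  bearing: TP=9, FP=3+1+2=6, FN=1+0+1=2 → 18/26 = 0.6923
  gear: TP=6, FP=2+0+4=6, FN=3+1+7=11 → 12/29 = 0.4138
  misalign: TP=7, FP=2+1+7=10, FN=3+2+4=9 → 14/33 = 0.4242
Weighted-F1 score = Σ (supportᵢ/N)·F1 scoreᵢ with N=64: (20/64)·0.6500 + (11/64)·0.6923 + (17/64)·0.4138 + (16/64)·0.4242 = 0.538

0.538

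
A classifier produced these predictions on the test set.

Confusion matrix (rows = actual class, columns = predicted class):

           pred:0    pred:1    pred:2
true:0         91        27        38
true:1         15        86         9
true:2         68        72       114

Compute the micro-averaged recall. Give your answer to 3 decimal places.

Micro-averaging pools counts across classes: ΣTP=291, ΣFP=229, ΣFN=229.
Micro-recall = TP/(TP+FN) on pooled counts = 0.560 (equals overall accuracy in single-label multiclass).

0.560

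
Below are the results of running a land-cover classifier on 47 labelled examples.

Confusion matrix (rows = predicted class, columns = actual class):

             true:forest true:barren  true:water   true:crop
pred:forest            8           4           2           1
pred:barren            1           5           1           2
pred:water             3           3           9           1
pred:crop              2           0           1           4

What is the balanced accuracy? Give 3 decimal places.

Balanced accuracy = mean of per-class recall.
  forest: recall = 8/14 = 0.5714
  barren: recall = 5/12 = 0.4167
  water: recall = 9/13 = 0.6923
  crop: recall = 4/8 = 0.5000
Mean = (0.5714 + 0.4167 + 0.6923 + 0.5000) / 4 = 0.545

0.545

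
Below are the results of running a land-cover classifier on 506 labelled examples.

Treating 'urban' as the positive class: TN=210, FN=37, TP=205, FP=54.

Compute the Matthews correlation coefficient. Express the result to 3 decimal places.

0.642

MCC = (TP·TN − FP·FN) / √((TP+FP)(TP+FN)(TN+FP)(TN+FN))
Numerator = 205·210 − 54·37 = 41052
Denominator = √(259·242·264·247) = √4087107024 = 63930.4859
MCC = 41052 / 63930.4859 = 0.642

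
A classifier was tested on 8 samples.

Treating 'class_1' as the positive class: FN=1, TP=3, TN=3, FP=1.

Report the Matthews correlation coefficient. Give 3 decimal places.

0.500

MCC = (TP·TN − FP·FN) / √((TP+FP)(TP+FN)(TN+FP)(TN+FN))
Numerator = 3·3 − 1·1 = 8
Denominator = √(4·4·4·4) = √256 = 16.0000
MCC = 8 / 16.0000 = 0.500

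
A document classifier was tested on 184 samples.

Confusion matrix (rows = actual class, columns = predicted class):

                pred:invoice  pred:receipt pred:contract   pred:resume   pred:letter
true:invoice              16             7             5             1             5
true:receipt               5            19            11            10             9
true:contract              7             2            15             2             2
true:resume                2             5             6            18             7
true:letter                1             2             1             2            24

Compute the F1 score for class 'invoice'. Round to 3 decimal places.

0.492

One-vs-rest for 'invoice': TP = diagonal; FP = other classes predicted 'invoice'; FN = 'invoice' predicted as other.
F1 score = 2·TP/(2·TP+FP+FN).
invoice: TP=16, FP=5+7+2+1=15, FN=7+5+1+5=18 → 32/65 = 0.4923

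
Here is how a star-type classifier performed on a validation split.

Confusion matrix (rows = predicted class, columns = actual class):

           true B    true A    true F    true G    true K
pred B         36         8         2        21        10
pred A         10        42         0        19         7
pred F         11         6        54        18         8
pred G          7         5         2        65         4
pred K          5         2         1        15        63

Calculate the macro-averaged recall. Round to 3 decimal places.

Per-class recall (TP/(TP+FN)):
  B: TP=36, FN=10+11+7+5=33 → 36/69 = 0.5217
  A: TP=42, FN=8+6+5+2=21 → 42/63 = 0.6667
  F: TP=54, FN=2+0+2+1=5 → 54/59 = 0.9153
  G: TP=65, FN=21+19+18+15=73 → 65/138 = 0.4710
  K: TP=63, FN=10+7+8+4=29 → 63/92 = 0.6848
Macro-recall = mean = (0.5217 + 0.6667 + 0.9153 + 0.4710 + 0.6848) / 5 = 0.652

0.652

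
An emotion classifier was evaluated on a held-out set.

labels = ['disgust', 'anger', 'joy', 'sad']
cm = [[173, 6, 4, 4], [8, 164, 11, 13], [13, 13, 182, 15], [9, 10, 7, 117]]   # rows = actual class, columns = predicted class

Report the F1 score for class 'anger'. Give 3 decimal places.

Take TP from the diagonal, FP from the rest of the 'anger' prediction marginal, FN from the rest of the 'anger' actual marginal.
F1 score = 2·TP/(2·TP+FP+FN).
anger: TP=164, FP=6+13+10=29, FN=8+11+13=32 → 328/389 = 0.8432

0.843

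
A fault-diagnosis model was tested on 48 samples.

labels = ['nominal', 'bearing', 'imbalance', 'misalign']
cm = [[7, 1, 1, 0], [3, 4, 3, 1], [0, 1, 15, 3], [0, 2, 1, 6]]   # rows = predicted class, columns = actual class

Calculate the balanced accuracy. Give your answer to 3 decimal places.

Balanced accuracy = mean of per-class recall.
  nominal: recall = 7/10 = 0.7000
  bearing: recall = 4/8 = 0.5000
  imbalance: recall = 15/20 = 0.7500
  misalign: recall = 6/10 = 0.6000
Mean = (0.7000 + 0.5000 + 0.7500 + 0.6000) / 4 = 0.638

0.638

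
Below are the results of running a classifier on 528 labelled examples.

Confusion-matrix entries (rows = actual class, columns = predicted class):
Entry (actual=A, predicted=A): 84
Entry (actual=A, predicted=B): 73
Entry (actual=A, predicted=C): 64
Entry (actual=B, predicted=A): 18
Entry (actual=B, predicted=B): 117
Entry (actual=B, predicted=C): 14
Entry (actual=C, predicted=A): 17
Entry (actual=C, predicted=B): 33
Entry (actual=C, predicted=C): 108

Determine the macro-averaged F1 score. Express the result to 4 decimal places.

Per-class F1 score (2·TP/(2·TP+FP+FN)):
  A: TP=84, FP=18+17=35, FN=73+64=137 → 168/340 = 0.49412
  B: TP=117, FP=73+33=106, FN=18+14=32 → 234/372 = 0.62903
  C: TP=108, FP=64+14=78, FN=17+33=50 → 216/344 = 0.62791
Macro-F1 score = mean = (0.49412 + 0.62903 + 0.62791) / 3 = 0.5837

0.5837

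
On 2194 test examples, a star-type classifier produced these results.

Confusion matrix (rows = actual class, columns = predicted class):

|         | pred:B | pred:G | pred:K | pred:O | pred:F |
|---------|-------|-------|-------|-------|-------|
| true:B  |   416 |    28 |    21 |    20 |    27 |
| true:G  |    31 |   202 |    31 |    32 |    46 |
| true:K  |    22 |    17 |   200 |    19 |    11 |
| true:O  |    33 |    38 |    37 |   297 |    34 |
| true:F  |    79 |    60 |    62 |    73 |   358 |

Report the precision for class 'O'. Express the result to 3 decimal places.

precision = TP/(TP+FP).
O: TP=297, FP=20+32+19+73=144 → 297/441 = 0.6735

0.673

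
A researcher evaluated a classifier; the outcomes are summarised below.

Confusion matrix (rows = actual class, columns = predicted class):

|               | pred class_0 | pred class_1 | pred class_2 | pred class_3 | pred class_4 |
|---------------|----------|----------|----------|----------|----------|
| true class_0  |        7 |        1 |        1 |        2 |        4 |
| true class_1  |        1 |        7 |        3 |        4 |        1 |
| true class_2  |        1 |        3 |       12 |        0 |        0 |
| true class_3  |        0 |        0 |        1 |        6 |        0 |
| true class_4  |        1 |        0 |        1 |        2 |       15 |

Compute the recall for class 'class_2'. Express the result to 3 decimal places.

0.750

One-vs-rest for 'class_2': TP = diagonal; FP = other classes predicted 'class_2'; FN = 'class_2' predicted as other.
recall = TP/(TP+FN).
class_2: TP=12, FN=1+3+0+0=4 → 12/16 = 0.7500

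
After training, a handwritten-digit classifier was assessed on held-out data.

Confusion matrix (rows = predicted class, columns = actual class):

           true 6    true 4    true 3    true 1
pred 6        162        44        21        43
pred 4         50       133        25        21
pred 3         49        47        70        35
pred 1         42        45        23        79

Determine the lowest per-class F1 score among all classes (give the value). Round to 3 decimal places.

0.412

Per-class F1 score (2·TP/(2·TP+FP+FN)):
  6: TP=162, FP=44+21+43=108, FN=50+49+42=141 → 324/573 = 0.5654
  4: TP=133, FP=50+25+21=96, FN=44+47+45=136 → 266/498 = 0.5341
  3: TP=70, FP=49+47+35=131, FN=21+25+23=69 → 140/340 = 0.4118
  1: TP=79, FP=42+45+23=110, FN=43+21+35=99 → 158/367 = 0.4305
Lowest is class '3' with F1 score = 0.412.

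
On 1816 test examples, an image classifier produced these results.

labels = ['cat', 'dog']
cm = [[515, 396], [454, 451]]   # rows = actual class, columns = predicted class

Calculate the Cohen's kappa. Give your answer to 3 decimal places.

Observed agreement pₒ = trace/N = 966/1816 = 0.5319
Expected agreement pₑ = Σ (rowᵢ·colᵢ)/N² = (911·969 + 905·847)/1816² = 0.5001
κ = (pₒ − pₑ)/(1 − pₑ) = (0.5319 − 0.5001)/(1 − 0.5001) = 0.064

0.064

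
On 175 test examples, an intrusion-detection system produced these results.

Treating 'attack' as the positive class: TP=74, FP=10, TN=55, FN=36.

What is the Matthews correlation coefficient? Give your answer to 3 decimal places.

MCC = (TP·TN − FP·FN) / √((TP+FP)(TP+FN)(TN+FP)(TN+FN))
Numerator = 74·55 − 10·36 = 3710
Denominator = √(84·110·65·91) = √54654600 = 7392.8749
MCC = 3710 / 7392.8749 = 0.502

0.502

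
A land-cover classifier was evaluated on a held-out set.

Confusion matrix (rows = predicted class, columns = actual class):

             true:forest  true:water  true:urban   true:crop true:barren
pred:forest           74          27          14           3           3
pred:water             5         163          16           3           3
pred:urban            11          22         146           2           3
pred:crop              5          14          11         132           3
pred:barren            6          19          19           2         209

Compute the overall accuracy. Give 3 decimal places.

Accuracy = trace / total = (74+163+146+132+209=724) / 915 = 724/915 = 0.791

0.791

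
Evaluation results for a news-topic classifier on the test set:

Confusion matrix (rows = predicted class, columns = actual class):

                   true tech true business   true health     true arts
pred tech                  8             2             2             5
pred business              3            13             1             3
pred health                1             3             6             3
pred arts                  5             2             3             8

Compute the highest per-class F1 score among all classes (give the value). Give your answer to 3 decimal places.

Per-class F1 score (2·TP/(2·TP+FP+FN)):
  tech: TP=8, FP=2+2+5=9, FN=3+1+5=9 → 16/34 = 0.4706
  business: TP=13, FP=3+1+3=7, FN=2+3+2=7 → 26/40 = 0.6500
  health: TP=6, FP=1+3+3=7, FN=2+1+3=6 → 12/25 = 0.4800
  arts: TP=8, FP=5+2+3=10, FN=5+3+3=11 → 16/37 = 0.4324
Highest is class 'business' with F1 score = 0.650.

0.650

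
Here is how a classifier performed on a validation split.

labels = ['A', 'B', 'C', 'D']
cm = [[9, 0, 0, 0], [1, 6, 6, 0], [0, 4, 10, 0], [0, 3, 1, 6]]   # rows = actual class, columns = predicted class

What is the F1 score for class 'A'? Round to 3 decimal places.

One-vs-rest for 'A': TP = diagonal; FP = other classes predicted 'A'; FN = 'A' predicted as other.
F1 score = 2·TP/(2·TP+FP+FN).
A: TP=9, FP=1+0+0=1, FN=0+0+0=0 → 18/19 = 0.9474

0.947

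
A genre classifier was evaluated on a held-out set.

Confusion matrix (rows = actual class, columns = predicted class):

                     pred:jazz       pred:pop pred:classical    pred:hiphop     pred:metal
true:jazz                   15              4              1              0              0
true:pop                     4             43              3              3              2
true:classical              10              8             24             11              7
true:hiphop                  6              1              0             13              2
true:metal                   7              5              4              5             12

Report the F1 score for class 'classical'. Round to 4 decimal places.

0.5217

Treat 'classical' as positive and all other classes as negative.
F1 score = 2·TP/(2·TP+FP+FN).
classical: TP=24, FP=1+3+0+4=8, FN=10+8+11+7=36 → 48/92 = 0.52174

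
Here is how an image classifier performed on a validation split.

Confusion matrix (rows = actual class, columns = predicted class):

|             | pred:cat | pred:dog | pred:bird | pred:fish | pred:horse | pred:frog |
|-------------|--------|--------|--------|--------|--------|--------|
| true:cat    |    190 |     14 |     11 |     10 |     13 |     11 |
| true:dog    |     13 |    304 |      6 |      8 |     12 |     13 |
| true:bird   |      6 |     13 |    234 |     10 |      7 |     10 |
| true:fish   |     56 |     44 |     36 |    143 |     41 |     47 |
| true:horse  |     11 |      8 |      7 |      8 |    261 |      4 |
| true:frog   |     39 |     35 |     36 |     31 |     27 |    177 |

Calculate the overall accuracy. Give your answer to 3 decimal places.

0.690

Accuracy = trace / total = (190+304+234+143+261+177=1309) / 1896 = 1309/1896 = 0.690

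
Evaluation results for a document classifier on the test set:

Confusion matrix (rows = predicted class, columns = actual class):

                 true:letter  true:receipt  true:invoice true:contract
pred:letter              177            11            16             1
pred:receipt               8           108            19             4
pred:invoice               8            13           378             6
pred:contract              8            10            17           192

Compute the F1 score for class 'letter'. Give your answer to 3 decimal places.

0.872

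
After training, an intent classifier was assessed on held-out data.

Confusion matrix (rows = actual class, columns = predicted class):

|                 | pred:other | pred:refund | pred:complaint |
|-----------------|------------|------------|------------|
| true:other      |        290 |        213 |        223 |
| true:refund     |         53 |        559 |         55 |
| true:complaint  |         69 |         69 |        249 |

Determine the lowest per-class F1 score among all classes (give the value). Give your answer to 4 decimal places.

0.5097

Per-class F1 score (2·TP/(2·TP+FP+FN)):
  other: TP=290, FP=53+69=122, FN=213+223=436 → 580/1138 = 0.50967
  refund: TP=559, FP=213+69=282, FN=53+55=108 → 1118/1508 = 0.74138
  complaint: TP=249, FP=223+55=278, FN=69+69=138 → 498/914 = 0.54486
Lowest is class 'other' with F1 score = 0.5097.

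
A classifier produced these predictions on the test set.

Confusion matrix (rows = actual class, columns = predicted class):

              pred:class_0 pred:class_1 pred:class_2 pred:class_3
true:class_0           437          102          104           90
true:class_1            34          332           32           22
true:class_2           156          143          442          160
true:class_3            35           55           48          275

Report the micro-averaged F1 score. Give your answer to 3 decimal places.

0.602

Micro-averaging pools counts across classes: ΣTP=1486, ΣFP=981, ΣFN=981.
Micro-F1 score = 2·TP/(2·TP+FP+FN) on pooled counts = 0.602 (equals overall accuracy in single-label multiclass).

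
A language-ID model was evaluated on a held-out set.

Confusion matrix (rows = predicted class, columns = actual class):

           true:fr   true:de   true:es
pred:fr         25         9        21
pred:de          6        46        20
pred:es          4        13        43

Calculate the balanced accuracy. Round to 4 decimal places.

0.6342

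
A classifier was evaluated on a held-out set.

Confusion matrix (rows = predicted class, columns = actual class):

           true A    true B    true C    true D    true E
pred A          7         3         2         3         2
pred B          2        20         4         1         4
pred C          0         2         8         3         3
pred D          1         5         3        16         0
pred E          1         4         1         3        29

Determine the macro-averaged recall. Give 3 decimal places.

Per-class recall (TP/(TP+FN)):
  A: TP=7, FN=2+0+1+1=4 → 7/11 = 0.6364
  B: TP=20, FN=3+2+5+4=14 → 20/34 = 0.5882
  C: TP=8, FN=2+4+3+1=10 → 8/18 = 0.4444
  D: TP=16, FN=3+1+3+3=10 → 16/26 = 0.6154
  E: TP=29, FN=2+4+3+0=9 → 29/38 = 0.7632
Macro-recall = mean = (0.6364 + 0.5882 + 0.4444 + 0.6154 + 0.7632) / 5 = 0.610

0.610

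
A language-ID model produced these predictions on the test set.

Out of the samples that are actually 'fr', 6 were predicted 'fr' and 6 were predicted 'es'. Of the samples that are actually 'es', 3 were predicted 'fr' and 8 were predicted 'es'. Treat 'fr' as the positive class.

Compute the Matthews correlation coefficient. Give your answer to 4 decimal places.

0.2326

MCC = (TP·TN − FP·FN) / √((TP+FP)(TP+FN)(TN+FP)(TN+FN))
Numerator = 6·8 − 3·6 = 30
Denominator = √(9·12·11·14) = √16632 = 128.9651
MCC = 30 / 128.9651 = 0.2326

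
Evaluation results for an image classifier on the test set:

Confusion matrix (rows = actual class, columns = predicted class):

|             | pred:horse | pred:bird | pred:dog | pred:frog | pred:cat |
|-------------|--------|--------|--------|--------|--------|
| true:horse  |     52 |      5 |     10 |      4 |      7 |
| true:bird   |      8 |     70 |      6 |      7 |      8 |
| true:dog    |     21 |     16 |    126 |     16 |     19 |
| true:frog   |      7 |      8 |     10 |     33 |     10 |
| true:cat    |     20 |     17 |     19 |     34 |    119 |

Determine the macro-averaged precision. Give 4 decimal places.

Per-class precision (TP/(TP+FP)):
  horse: TP=52, FP=8+21+7+20=56 → 52/108 = 0.48148
  bird: TP=70, FP=5+16+8+17=46 → 70/116 = 0.60345
  dog: TP=126, FP=10+6+10+19=45 → 126/171 = 0.73684
  frog: TP=33, FP=4+7+16+34=61 → 33/94 = 0.35106
  cat: TP=119, FP=7+8+19+10=44 → 119/163 = 0.73006
Macro-precision = mean = (0.48148 + 0.60345 + 0.73684 + 0.35106 + 0.73006) / 5 = 0.5806

0.5806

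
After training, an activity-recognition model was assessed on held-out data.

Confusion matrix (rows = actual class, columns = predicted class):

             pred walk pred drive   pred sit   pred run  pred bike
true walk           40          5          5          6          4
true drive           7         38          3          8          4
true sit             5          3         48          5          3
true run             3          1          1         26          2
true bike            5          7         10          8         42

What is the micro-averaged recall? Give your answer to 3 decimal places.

Micro-averaging pools counts across classes: ΣTP=194, ΣFP=95, ΣFN=95.
Micro-recall = TP/(TP+FN) on pooled counts = 0.671 (equals overall accuracy in single-label multiclass).

0.671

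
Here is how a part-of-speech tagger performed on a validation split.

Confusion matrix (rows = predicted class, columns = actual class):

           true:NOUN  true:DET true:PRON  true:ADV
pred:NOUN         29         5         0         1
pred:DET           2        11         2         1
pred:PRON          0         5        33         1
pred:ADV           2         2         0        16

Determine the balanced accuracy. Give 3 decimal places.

0.786

Balanced accuracy = mean of per-class recall.
  NOUN: recall = 29/33 = 0.8788
  DET: recall = 11/23 = 0.4783
  PRON: recall = 33/35 = 0.9429
  ADV: recall = 16/19 = 0.8421
Mean = (0.8788 + 0.4783 + 0.9429 + 0.8421) / 4 = 0.786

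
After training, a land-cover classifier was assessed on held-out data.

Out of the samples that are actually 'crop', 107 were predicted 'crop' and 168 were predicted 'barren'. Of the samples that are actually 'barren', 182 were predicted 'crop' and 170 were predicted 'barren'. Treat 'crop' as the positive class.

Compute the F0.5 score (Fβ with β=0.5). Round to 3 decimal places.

0.374

Fβ = (1+β²)·TP / ((1+β²)·TP + β²·FN + FP), with β²=1/4
= 1.25·107 / (1.25·107 + 0.25·168 + 182) = 0.374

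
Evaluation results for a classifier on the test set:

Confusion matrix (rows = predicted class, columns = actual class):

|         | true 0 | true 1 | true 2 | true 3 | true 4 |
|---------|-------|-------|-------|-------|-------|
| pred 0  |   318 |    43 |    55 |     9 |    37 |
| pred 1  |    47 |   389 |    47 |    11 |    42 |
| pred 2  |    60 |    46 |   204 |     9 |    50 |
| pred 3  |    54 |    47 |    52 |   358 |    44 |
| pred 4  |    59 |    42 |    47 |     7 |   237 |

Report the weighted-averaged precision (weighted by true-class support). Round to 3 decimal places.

Per-class precision (TP/(TP+FP)):
  0: TP=318, FP=43+55+9+37=144 → 318/462 = 0.6883
  1: TP=389, FP=47+47+11+42=147 → 389/536 = 0.7257
  2: TP=204, FP=60+46+9+50=165 → 204/369 = 0.5528
  3: TP=358, FP=54+47+52+44=197 → 358/555 = 0.6450
  4: TP=237, FP=59+42+47+7=155 → 237/392 = 0.6046
Weighted-precision = Σ (supportᵢ/N)·precisionᵢ with N=2314: (538/2314)·0.6883 + (567/2314)·0.7257 + (405/2314)·0.5528 + (394/2314)·0.6450 + (410/2314)·0.6046 = 0.652

0.652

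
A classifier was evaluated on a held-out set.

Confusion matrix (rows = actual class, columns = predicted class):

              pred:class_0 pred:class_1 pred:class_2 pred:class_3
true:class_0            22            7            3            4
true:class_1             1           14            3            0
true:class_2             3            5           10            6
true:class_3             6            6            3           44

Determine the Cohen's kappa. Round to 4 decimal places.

Observed agreement pₒ = trace/N = 90/137 = 0.65693
Expected agreement pₑ = Σ (rowᵢ·colᵢ)/N² = (36·32 + 18·32 + 24·19 + 59·54)/137² = 0.28611
κ = (pₒ − pₑ)/(1 − pₑ) = (0.65693 − 0.28611)/(1 − 0.28611) = 0.5194

0.5194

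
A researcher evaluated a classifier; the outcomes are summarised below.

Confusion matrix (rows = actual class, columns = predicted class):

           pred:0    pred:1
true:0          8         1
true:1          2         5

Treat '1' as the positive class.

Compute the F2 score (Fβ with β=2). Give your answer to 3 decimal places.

Fβ = (1+β²)·TP / ((1+β²)·TP + β²·FN + FP), with β²=4
= 5·5 / (5·5 + 4·2 + 1) = 0.735

0.735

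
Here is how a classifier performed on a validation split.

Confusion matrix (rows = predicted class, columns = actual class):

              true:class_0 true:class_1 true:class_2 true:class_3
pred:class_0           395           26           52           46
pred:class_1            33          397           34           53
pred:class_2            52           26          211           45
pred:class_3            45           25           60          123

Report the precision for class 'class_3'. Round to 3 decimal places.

0.486

Treat 'class_3' as positive and all other classes as negative.
precision = TP/(TP+FP).
class_3: TP=123, FP=45+25+60=130 → 123/253 = 0.4862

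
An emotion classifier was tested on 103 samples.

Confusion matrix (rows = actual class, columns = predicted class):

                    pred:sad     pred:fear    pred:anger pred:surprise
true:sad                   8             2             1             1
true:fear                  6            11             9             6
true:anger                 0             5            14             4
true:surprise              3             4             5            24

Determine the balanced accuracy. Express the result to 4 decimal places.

0.5714

Balanced accuracy = mean of per-class recall.
  sad: recall = 8/12 = 0.66667
  fear: recall = 11/32 = 0.34375
  anger: recall = 14/23 = 0.60870
  surprise: recall = 24/36 = 0.66667
Mean = (0.66667 + 0.34375 + 0.60870 + 0.66667) / 4 = 0.5714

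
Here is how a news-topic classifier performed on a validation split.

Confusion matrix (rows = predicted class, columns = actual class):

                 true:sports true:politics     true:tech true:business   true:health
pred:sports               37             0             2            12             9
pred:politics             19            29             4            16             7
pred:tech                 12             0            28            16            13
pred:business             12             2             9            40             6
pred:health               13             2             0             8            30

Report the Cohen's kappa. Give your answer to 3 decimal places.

0.382

Observed agreement pₒ = trace/N = 164/326 = 0.5031
Expected agreement pₑ = Σ (rowᵢ·colᵢ)/N² = (93·60 + 33·75 + 43·69 + 92·69 + 65·53)/326² = 0.1959
κ = (pₒ − pₑ)/(1 − pₑ) = (0.5031 − 0.1959)/(1 − 0.1959) = 0.382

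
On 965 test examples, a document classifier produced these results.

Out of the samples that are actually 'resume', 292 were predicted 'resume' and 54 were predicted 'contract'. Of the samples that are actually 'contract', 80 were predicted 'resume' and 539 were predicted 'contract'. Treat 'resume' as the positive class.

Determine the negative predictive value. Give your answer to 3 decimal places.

NPV = TN/(TN+FN) = 539/(539+54) = 0.909

0.909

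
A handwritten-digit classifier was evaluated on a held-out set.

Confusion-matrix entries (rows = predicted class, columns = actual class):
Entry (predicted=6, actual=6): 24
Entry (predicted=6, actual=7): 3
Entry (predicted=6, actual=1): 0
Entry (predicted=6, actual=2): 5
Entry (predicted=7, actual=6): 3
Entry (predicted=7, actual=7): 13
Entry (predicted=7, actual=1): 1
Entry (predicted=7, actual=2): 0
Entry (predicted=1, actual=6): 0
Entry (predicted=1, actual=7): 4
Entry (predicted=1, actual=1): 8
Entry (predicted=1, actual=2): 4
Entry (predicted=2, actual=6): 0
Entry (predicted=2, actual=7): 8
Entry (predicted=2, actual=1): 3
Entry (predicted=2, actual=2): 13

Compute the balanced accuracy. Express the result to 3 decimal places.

Balanced accuracy = mean of per-class recall.
  6: recall = 24/27 = 0.8889
  7: recall = 13/28 = 0.4643
  1: recall = 8/12 = 0.6667
  2: recall = 13/22 = 0.5909
Mean = (0.8889 + 0.4643 + 0.6667 + 0.5909) / 4 = 0.653

0.653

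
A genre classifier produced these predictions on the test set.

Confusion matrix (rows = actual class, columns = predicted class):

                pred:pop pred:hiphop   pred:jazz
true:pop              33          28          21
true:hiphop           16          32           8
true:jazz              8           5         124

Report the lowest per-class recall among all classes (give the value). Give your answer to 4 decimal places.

0.4024

Per-class recall (TP/(TP+FN)):
  pop: TP=33, FN=28+21=49 → 33/82 = 0.40244
  hiphop: TP=32, FN=16+8=24 → 32/56 = 0.57143
  jazz: TP=124, FN=8+5=13 → 124/137 = 0.90511
Lowest is class 'pop' with recall = 0.4024.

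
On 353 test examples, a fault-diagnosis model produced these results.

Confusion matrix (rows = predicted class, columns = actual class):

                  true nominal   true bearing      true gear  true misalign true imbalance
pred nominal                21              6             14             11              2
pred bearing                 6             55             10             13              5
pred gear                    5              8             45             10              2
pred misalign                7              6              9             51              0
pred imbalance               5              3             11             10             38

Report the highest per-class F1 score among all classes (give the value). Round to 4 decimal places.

Per-class F1 score (2·TP/(2·TP+FP+FN)):
  nominal: TP=21, FP=6+14+11+2=33, FN=6+5+7+5=23 → 42/98 = 0.42857
  bearing: TP=55, FP=6+10+13+5=34, FN=6+8+6+3=23 → 110/167 = 0.65868
  gear: TP=45, FP=5+8+10+2=25, FN=14+10+9+11=44 → 90/159 = 0.56604
  misalign: TP=51, FP=7+6+9+0=22, FN=11+13+10+10=44 → 102/168 = 0.60714
  imbalance: TP=38, FP=5+3+11+10=29, FN=2+5+2+0=9 → 76/114 = 0.66667
Highest is class 'imbalance' with F1 score = 0.6667.

0.6667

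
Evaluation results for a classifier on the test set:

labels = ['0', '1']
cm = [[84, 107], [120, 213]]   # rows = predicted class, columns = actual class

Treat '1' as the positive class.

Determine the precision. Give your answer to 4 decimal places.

Precision = TP/(TP+FP) = 213/(213+120) = 213/333 = 0.6396

0.6396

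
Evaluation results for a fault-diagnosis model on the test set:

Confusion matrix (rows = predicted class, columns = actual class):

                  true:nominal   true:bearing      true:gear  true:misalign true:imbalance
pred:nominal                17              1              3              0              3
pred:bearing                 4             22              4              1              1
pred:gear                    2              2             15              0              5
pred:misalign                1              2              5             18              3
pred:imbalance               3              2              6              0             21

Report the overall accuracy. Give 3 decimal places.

Accuracy = trace / total = (17+22+15+18+21=93) / 141 = 93/141 = 0.660

0.660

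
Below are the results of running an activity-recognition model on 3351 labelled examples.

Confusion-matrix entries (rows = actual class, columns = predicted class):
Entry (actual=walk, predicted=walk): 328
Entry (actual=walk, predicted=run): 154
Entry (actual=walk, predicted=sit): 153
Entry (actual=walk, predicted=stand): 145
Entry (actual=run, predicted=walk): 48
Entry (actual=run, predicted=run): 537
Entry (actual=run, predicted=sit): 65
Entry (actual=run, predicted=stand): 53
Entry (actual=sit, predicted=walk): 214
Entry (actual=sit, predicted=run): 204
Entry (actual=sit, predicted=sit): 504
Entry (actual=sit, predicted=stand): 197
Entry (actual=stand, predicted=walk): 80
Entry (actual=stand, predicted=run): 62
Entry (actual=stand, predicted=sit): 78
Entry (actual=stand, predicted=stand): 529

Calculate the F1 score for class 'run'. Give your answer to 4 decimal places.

Treat 'run' as positive and all other classes as negative.
F1 score = 2·TP/(2·TP+FP+FN).
run: TP=537, FP=154+204+62=420, FN=48+65+53=166 → 1074/1660 = 0.64699

0.6470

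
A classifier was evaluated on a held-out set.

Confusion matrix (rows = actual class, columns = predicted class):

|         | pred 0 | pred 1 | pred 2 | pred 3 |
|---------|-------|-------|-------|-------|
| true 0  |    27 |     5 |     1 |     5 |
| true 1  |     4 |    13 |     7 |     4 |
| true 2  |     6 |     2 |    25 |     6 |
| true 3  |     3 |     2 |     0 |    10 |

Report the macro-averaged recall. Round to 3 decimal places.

0.621

Per-class recall (TP/(TP+FN)):
  0: TP=27, FN=5+1+5=11 → 27/38 = 0.7105
  1: TP=13, FN=4+7+4=15 → 13/28 = 0.4643
  2: TP=25, FN=6+2+6=14 → 25/39 = 0.6410
  3: TP=10, FN=3+2+0=5 → 10/15 = 0.6667
Macro-recall = mean = (0.7105 + 0.4643 + 0.6410 + 0.6667) / 4 = 0.621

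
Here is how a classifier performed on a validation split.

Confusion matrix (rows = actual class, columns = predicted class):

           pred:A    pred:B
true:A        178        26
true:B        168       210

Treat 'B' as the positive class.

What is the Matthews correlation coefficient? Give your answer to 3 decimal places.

MCC = (TP·TN − FP·FN) / √((TP+FP)(TP+FN)(TN+FP)(TN+FN))
Numerator = 210·178 − 26·168 = 33012
Denominator = √(236·378·204·346) = √6296657472 = 79351.4806
MCC = 33012 / 79351.4806 = 0.416

0.416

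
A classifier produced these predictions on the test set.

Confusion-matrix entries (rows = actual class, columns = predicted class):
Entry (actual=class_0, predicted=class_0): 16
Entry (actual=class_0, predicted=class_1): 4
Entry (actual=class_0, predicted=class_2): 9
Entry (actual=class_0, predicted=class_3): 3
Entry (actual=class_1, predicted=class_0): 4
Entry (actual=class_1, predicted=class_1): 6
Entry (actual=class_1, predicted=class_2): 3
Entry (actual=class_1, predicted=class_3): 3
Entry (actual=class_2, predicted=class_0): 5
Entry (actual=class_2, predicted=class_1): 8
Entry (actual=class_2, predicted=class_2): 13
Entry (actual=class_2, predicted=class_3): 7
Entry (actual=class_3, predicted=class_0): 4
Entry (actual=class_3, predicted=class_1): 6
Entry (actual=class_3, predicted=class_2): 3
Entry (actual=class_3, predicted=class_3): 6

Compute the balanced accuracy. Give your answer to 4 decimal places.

Balanced accuracy = mean of per-class recall.
  class_0: recall = 16/32 = 0.50000
  class_1: recall = 6/16 = 0.37500
  class_2: recall = 13/33 = 0.39394
  class_3: recall = 6/19 = 0.31579
Mean = (0.50000 + 0.37500 + 0.39394 + 0.31579) / 4 = 0.3962

0.3962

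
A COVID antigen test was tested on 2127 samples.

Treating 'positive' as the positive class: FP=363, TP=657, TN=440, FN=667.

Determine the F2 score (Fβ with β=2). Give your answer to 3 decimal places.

0.520

Fβ = (1+β²)·TP / ((1+β²)·TP + β²·FN + FP), with β²=4
= 5·657 / (5·657 + 4·667 + 363) = 0.520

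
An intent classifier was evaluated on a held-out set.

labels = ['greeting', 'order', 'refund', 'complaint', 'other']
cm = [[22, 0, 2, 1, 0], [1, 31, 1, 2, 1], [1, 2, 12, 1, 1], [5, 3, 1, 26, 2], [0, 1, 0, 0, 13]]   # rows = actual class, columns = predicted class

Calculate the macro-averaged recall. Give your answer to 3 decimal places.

Per-class recall (TP/(TP+FN)):
  greeting: TP=22, FN=0+2+1+0=3 → 22/25 = 0.8800
  order: TP=31, FN=1+1+2+1=5 → 31/36 = 0.8611
  refund: TP=12, FN=1+2+1+1=5 → 12/17 = 0.7059
  complaint: TP=26, FN=5+3+1+2=11 → 26/37 = 0.7027
  other: TP=13, FN=0+1+0+0=1 → 13/14 = 0.9286
Macro-recall = mean = (0.8800 + 0.8611 + 0.7059 + 0.7027 + 0.9286) / 5 = 0.816

0.816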